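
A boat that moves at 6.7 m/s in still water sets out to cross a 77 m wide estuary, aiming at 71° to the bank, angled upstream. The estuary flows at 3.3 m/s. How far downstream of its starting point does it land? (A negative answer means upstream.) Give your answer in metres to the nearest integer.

Perpendicular speed = 6.335 m/s; crossing time = 77 / 6.335 = 12.155 s.
Net downstream speed = 1.119 m/s.
Drift = 1.119 × 12.155 = 13.597 m (downstream).

14 m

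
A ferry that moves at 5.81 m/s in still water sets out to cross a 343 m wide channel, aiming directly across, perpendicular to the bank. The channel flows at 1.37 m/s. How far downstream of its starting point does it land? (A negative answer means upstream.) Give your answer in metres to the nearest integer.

81 m

Perpendicular speed = 5.810 m/s; crossing time = 343 / 5.810 = 59.036 s.
Net downstream speed = 1.370 m/s.
Drift = 1.370 × 59.036 = 80.880 m (downstream).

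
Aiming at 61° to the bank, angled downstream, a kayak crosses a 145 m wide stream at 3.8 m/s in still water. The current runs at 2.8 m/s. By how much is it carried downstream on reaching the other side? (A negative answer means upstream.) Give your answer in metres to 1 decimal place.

Perpendicular speed = 3.324 m/s; crossing time = 145 / 3.324 = 43.628 s.
Net downstream speed = 4.642 m/s.
Drift = 4.642 × 43.628 = 202.533 m (downstream).

202.5 m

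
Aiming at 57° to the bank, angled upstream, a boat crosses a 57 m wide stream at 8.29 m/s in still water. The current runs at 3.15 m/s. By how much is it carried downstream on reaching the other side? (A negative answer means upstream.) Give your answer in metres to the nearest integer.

Perpendicular speed = 6.953 m/s; crossing time = 57 / 6.953 = 8.198 s.
Net downstream speed = -1.365 m/s.
Drift = -1.365 × 8.198 = -11.191 m (upstream).

-11 m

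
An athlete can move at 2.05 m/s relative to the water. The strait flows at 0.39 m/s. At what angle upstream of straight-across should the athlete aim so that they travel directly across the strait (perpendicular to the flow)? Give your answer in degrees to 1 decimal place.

11.0°

To cancel the current, the upstream component of the athlete's velocity must equal the flow: 2.05 sin θ = 0.39.
sin θ = 0.39 / 2.05 = 0.1902.
θ = arcsin(0.1902) = 10.967°.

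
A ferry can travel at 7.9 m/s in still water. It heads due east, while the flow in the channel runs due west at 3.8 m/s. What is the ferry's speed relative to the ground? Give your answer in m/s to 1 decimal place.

Taking east as x and north as y: velocity relative to the water = (7.900, 0.000) m/s; the water relative to ground = (-3.800, 0.000) m/s.
Velocity relative to ground = (7.900, 0.000) + (-3.800, 0.000) = (4.100, 0.000) m/s.
Speed = |(4.100, 0.000)| = 4.100 m/s.

4.1 m/s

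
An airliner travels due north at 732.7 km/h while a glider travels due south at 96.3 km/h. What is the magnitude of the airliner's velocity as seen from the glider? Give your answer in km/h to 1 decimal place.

829.0 km/h

Taking east as x and north as y: airliner velocity = (0.000, 732.700) km/h; glider velocity = (0.000, -96.300) km/h.
Velocity of airliner relative to glider = (0.000, 732.700) − (0.000, -96.300) = (0.000, 829.000) km/h.
Magnitude = |(0.000, 829.000)| = 829.000 km/h.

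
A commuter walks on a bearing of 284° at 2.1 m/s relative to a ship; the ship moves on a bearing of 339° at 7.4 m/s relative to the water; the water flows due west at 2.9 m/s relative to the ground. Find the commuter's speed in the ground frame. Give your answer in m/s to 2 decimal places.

10.61 m/s

In east/north components (m/s): commuter relative to ship = (-2.038, 0.508); ship relative to water = (-2.652, 6.908); water relative to ground = (-2.900, 0.000).
Sum = (-7.590, 7.417) m/s.
Speed = |(-7.590, 7.417)| = 10.612 m/s.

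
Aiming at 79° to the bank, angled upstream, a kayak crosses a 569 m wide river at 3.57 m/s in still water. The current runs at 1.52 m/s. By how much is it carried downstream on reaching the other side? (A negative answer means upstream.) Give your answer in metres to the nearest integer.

Perpendicular speed = 3.504 m/s; crossing time = 569 / 3.504 = 162.367 s.
Net downstream speed = 0.839 m/s.
Drift = 0.839 × 162.367 = 136.195 m (downstream).

136 m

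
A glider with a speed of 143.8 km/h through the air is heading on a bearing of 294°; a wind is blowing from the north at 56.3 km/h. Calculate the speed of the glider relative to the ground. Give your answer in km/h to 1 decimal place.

Taking east as x and north as y: velocity relative to the air = (-131.368, 58.489) km/h; the air relative to ground = (0.000, -56.300) km/h.
Velocity relative to ground = (-131.368, 58.489) + (0.000, -56.300) = (-131.368, 2.189) km/h.
Speed = |(-131.368, 2.189)| = 131.386 km/h.

131.4 km/h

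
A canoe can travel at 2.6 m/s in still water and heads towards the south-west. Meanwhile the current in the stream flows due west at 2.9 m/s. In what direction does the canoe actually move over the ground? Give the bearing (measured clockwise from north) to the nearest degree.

249°

Taking east as x and north as y: velocity relative to the water = (-1.838, -1.838) m/s; the water relative to ground = (-2.900, 0.000) m/s.
Velocity relative to ground = (-1.838, -1.838) + (-2.900, 0.000) = (-4.738, -1.838) m/s.
Bearing = atan2(-4.74, -1.84) = 248.79° clockwise from north.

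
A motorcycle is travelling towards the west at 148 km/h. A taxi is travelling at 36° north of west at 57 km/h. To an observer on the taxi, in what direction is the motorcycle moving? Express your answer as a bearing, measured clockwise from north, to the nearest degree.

252°

Taking east as x and north as y: motorcycle velocity = (-148.000, 0.000) km/h; taxi velocity = (-46.114, 33.504) km/h.
Velocity of motorcycle relative to taxi = (-148.000, 0.000) − (-46.114, 33.504) = (-101.886, -33.504) km/h.
Bearing = atan2(-101.89, -33.50) = 251.80° clockwise from north.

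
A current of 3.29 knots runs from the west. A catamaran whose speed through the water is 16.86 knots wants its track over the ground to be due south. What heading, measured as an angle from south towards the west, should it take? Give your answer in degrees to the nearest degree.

11°

The current pushes perpendicular to the desired track; the heading must have a component into the current equal to 3.29 knots: 16.86 sin θ = 3.29.
sin θ = 0.1951, so θ = 11.253°.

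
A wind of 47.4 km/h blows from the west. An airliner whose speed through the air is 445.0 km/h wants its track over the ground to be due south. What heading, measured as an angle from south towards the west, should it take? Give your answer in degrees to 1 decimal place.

The wind pushes perpendicular to the desired track; the heading must have a component into the wind equal to 47.4 km/h: 445.0 sin θ = 47.4.
sin θ = 0.1065, so θ = 6.115°.

6.1°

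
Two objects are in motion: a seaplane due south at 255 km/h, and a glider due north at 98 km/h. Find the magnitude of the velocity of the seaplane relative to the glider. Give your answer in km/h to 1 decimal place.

353.0 km/h

Taking east as x and north as y: seaplane velocity = (0.000, -255.000) km/h; glider velocity = (0.000, 98.000) km/h.
Velocity of seaplane relative to glider = (0.000, -255.000) − (0.000, 98.000) = (0.000, -353.000) km/h.
Magnitude = |(0.000, -353.000)| = 353.000 km/h.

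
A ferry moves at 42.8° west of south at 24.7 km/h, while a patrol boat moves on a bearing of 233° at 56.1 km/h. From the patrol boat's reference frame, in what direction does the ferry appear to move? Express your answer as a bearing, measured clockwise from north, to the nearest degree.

Taking east as x and north as y: ferry velocity = (-16.782, -18.123) km/h; patrol boat velocity = (-44.803, -33.762) km/h.
Velocity of ferry relative to patrol boat = (-16.782, -18.123) − (-44.803, -33.762) = (28.021, 15.639) km/h.
Bearing = atan2(28.02, 15.64) = 60.83° clockwise from north.

061°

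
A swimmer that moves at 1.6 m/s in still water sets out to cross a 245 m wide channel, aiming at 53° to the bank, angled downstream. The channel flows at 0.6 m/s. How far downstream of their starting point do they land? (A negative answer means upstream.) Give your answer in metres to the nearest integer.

Perpendicular speed = 1.278 m/s; crossing time = 245 / 1.278 = 191.733 s.
Net downstream speed = 1.563 m/s.
Drift = 1.563 × 191.733 = 299.661 m (downstream).

300 m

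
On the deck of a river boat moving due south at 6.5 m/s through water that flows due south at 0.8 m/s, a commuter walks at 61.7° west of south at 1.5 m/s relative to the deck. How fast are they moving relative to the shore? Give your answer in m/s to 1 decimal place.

8.1 m/s

In east/north components (m/s): commuter relative to river boat = (-1.321, -0.711); river boat relative to water = (0.000, -6.500); water relative to ground = (0.000, -0.800).
Sum = (-1.321, -8.011) m/s.
Speed = |(-1.321, -8.011)| = 8.119 m/s.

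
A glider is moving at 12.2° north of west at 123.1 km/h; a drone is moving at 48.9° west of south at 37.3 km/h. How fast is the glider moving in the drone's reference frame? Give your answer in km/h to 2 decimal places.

105.15 km/h

Taking east as x and north as y: glider velocity = (-120.320, 26.014) km/h; drone velocity = (-28.108, -24.520) km/h.
Velocity of glider relative to drone = (-120.320, 26.014) − (-28.108, -24.520) = (-92.212, 50.534) km/h.
Magnitude = |(-92.212, 50.534)| = 105.151 km/h.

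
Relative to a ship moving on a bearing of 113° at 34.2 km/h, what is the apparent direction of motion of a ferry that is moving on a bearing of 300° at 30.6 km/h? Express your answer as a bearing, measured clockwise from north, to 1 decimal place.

Taking east as x and north as y: ferry velocity = (-26.500, 15.300) km/h; ship velocity = (31.481, -13.363) km/h.
Velocity of ferry relative to ship = (-26.500, 15.300) − (31.481, -13.363) = (-57.982, 28.663) km/h.
Bearing = atan2(-57.98, 28.66) = 296.31° clockwise from north.

296.3°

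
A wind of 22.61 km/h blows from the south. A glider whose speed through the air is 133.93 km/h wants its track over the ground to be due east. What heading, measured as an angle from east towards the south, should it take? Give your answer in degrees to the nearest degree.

10°

The wind pushes perpendicular to the desired track; the heading must have a component into the wind equal to 22.61 km/h: 133.93 sin θ = 22.61.
sin θ = 0.1688, so θ = 9.719°.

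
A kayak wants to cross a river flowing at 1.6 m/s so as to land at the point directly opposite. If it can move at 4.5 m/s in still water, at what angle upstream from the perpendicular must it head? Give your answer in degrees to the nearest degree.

21°

To cancel the current, the upstream component of the kayak's velocity must equal the flow: 4.5 sin θ = 1.6.
sin θ = 1.6 / 4.5 = 0.3556.
θ = arcsin(0.3556) = 20.827°.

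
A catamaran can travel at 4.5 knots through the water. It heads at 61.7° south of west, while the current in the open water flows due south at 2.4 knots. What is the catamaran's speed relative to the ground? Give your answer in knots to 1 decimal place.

6.7 knots

Taking east as x and north as y: velocity relative to the water = (-2.133, -3.962) knots; the water relative to ground = (0.000, -2.400) knots.
Velocity relative to ground = (-2.133, -3.962) + (0.000, -2.400) = (-2.133, -6.362) knots.
Speed = |(-2.133, -6.362)| = 6.710 knots.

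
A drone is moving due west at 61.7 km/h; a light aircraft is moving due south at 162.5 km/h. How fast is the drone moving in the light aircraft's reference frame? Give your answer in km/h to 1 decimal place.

Taking east as x and north as y: drone velocity = (-61.700, 0.000) km/h; light aircraft velocity = (0.000, -162.500) km/h.
Velocity of drone relative to light aircraft = (-61.700, 0.000) − (0.000, -162.500) = (-61.700, 162.500) km/h.
Magnitude = |(-61.700, 162.500)| = 173.819 km/h.

173.8 km/h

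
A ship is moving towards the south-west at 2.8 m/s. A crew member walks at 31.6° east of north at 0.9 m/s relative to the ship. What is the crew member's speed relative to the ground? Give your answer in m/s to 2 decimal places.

Taking east as x and north as y: ship velocity = (-1.980, -1.980) m/s; crew member velocity relative to ship = (0.472, 0.767) m/s.
Velocity relative to ground = (-1.980, -1.980) + (0.472, 0.767) = (-1.508, -1.213) m/s.
Speed = |(-1.508, -1.213)| = 1.936 m/s.

1.94 m/s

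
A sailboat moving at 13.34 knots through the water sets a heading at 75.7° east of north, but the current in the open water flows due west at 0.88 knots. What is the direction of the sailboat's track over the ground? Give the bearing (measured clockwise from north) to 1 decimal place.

Taking east as x and north as y: velocity relative to the water = (12.927, 3.295) knots; the water relative to ground = (-0.880, 0.000) knots.
Velocity relative to ground = (12.927, 3.295) + (-0.880, 0.000) = (12.047, 3.295) knots.
Bearing = atan2(12.05, 3.29) = 74.70° clockwise from north.

074.7°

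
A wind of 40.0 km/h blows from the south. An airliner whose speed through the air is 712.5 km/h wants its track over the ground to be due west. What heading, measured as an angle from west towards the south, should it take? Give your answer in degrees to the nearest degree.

3°

The wind pushes perpendicular to the desired track; the heading must have a component into the wind equal to 40.0 km/h: 712.5 sin θ = 40.0.
sin θ = 0.0561, so θ = 3.218°.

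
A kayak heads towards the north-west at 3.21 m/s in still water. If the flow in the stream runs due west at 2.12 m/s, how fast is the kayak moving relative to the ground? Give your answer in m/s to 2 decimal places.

Taking east as x and north as y: velocity relative to the water = (-2.270, 2.270) m/s; the water relative to ground = (-2.120, 0.000) m/s.
Velocity relative to ground = (-2.270, 2.270) + (-2.120, 0.000) = (-4.390, 2.270) m/s.
Speed = |(-4.390, 2.270)| = 4.942 m/s.

4.94 m/s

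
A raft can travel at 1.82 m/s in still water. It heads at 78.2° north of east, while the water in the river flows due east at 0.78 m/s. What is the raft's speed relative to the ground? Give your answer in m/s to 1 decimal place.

2.1 m/s

Taking east as x and north as y: velocity relative to the water = (0.372, 1.782) m/s; the water relative to ground = (0.780, 0.000) m/s.
Velocity relative to ground = (0.372, 1.782) + (0.780, 0.000) = (1.152, 1.782) m/s.
Speed = |(1.152, 1.782)| = 2.122 m/s.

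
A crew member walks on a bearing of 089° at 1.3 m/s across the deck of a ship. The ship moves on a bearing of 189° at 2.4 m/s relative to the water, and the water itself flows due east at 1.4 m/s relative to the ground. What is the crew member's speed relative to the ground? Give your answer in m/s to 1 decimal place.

3.3 m/s

In east/north components (m/s): crew member relative to ship = (1.300, 0.023); ship relative to water = (-0.375, -2.370); water relative to ground = (1.400, 0.000).
Sum = (2.324, -2.348) m/s.
Speed = |(2.324, -2.348)| = 3.304 m/s.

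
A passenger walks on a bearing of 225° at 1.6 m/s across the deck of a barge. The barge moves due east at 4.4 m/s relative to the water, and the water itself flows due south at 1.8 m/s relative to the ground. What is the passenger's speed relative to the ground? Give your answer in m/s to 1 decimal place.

In east/north components (m/s): passenger relative to barge = (-1.131, -1.131); barge relative to water = (4.400, 0.000); water relative to ground = (0.000, -1.800).
Sum = (3.269, -2.931) m/s.
Speed = |(3.269, -2.931)| = 4.391 m/s.

4.4 m/s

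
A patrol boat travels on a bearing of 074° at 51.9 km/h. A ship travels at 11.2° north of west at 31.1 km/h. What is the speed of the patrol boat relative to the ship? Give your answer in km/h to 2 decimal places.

80.82 km/h

Taking east as x and north as y: patrol boat velocity = (49.889, 14.306) km/h; ship velocity = (-30.508, 6.041) km/h.
Velocity of patrol boat relative to ship = (49.889, 14.306) − (-30.508, 6.041) = (80.397, 8.265) km/h.
Magnitude = |(80.397, 8.265)| = 80.821 km/h.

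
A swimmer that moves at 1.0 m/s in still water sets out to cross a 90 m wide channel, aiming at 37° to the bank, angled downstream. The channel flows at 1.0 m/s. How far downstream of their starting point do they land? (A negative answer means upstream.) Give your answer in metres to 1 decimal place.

Perpendicular speed = 0.602 m/s; crossing time = 90 / 0.602 = 149.548 s.
Net downstream speed = 1.799 m/s.
Drift = 1.799 × 149.548 = 268.982 m (downstream).

269.0 m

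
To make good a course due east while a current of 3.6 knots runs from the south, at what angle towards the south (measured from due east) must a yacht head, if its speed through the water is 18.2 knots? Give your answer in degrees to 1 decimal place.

11.4°

The current pushes perpendicular to the desired track; the heading must have a component into the current equal to 3.6 knots: 18.2 sin θ = 3.6.
sin θ = 0.1978, so θ = 11.408°.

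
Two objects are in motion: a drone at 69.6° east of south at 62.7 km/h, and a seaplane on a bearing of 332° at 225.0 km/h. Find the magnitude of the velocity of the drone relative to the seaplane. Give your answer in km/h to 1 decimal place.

Taking east as x and north as y: drone velocity = (58.768, -21.855) km/h; seaplane velocity = (-105.631, 198.663) km/h.
Velocity of drone relative to seaplane = (58.768, -21.855) − (-105.631, 198.663) = (164.399, -220.519) km/h.
Magnitude = |(164.399, -220.519)| = 275.055 km/h.

275.1 km/h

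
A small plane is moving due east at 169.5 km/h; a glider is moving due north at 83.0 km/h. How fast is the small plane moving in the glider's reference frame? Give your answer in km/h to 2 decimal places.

188.73 km/h

Taking east as x and north as y: small plane velocity = (169.500, 0.000) km/h; glider velocity = (0.000, 83.000) km/h.
Velocity of small plane relative to glider = (169.500, 0.000) − (0.000, 83.000) = (169.500, -83.000) km/h.
Magnitude = |(169.500, -83.000)| = 188.731 km/h.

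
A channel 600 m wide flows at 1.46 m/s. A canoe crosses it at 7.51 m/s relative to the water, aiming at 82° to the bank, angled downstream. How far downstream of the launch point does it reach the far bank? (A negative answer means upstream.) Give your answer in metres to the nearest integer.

202 m

Perpendicular speed = 7.437 m/s; crossing time = 600 / 7.437 = 80.679 s.
Net downstream speed = 2.505 m/s.
Drift = 2.505 × 80.679 = 202.115 m (downstream).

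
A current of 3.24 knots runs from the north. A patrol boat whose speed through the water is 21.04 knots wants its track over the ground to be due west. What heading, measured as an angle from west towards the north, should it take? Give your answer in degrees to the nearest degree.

9°

The current pushes perpendicular to the desired track; the heading must have a component into the current equal to 3.24 knots: 21.04 sin θ = 3.24.
sin θ = 0.1540, so θ = 8.858°.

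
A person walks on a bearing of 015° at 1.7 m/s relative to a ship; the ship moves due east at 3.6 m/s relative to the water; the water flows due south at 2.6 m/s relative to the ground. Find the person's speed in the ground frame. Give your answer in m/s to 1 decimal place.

In east/north components (m/s): person relative to ship = (0.440, 1.642); ship relative to water = (3.600, 0.000); water relative to ground = (0.000, -2.600).
Sum = (4.040, -0.958) m/s.
Speed = |(4.040, -0.958)| = 4.152 m/s.

4.2 m/s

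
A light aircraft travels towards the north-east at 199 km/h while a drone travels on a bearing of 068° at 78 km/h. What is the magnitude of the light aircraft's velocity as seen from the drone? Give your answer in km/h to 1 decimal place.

Taking east as x and north as y: light aircraft velocity = (140.714, 140.714) km/h; drone velocity = (72.320, 29.219) km/h.
Velocity of light aircraft relative to drone = (140.714, 140.714) − (72.320, 29.219) = (68.394, 111.495) km/h.
Magnitude = |(68.394, 111.495)| = 130.801 km/h.

130.8 km/h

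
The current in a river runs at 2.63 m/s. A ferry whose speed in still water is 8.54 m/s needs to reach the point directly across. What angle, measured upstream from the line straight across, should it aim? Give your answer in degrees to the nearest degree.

18°

To cancel the current, the upstream component of the ferry's velocity must equal the flow: 8.54 sin θ = 2.63.
sin θ = 2.63 / 8.54 = 0.3080.
θ = arcsin(0.3080) = 17.936°.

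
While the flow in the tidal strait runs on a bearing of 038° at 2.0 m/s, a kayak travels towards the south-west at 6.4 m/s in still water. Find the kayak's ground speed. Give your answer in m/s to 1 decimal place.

Taking east as x and north as y: velocity relative to the water = (-4.525, -4.525) m/s; the water relative to ground = (1.231, 1.576) m/s.
Velocity relative to ground = (-4.525, -4.525) + (1.231, 1.576) = (-3.294, -2.949) m/s.
Speed = |(-3.294, -2.949)| = 4.422 m/s.

4.4 m/s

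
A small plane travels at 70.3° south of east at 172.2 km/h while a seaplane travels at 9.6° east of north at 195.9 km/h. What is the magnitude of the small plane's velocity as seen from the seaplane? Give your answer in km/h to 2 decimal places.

356.18 km/h

Taking east as x and north as y: small plane velocity = (58.048, -162.121) km/h; seaplane velocity = (32.670, 193.157) km/h.
Velocity of small plane relative to seaplane = (58.048, -162.121) − (32.670, 193.157) = (25.378, -355.278) km/h.
Magnitude = |(25.378, -355.278)| = 356.183 km/h.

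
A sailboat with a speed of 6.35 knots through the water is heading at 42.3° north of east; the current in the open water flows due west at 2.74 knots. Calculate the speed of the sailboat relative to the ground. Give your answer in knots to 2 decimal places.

4.70 knots

Taking east as x and north as y: velocity relative to the water = (4.697, 4.274) knots; the water relative to ground = (-2.740, 0.000) knots.
Velocity relative to ground = (4.697, 4.274) + (-2.740, 0.000) = (1.957, 4.274) knots.
Speed = |(1.957, 4.274)| = 4.700 knots.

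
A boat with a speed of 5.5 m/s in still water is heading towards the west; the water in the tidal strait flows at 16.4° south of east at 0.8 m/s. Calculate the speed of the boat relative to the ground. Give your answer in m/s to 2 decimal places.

4.74 m/s

Taking east as x and north as y: velocity relative to the water = (-5.500, 0.000) m/s; the water relative to ground = (0.767, -0.226) m/s.
Velocity relative to ground = (-5.500, 0.000) + (0.767, -0.226) = (-4.733, -0.226) m/s.
Speed = |(-4.733, -0.226)| = 4.738 m/s.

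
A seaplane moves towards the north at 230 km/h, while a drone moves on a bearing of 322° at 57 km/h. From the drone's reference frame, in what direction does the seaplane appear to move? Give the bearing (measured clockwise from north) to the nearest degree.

011°

Taking east as x and north as y: seaplane velocity = (0.000, 230.000) km/h; drone velocity = (-35.093, 44.917) km/h.
Velocity of seaplane relative to drone = (0.000, 230.000) − (-35.093, 44.917) = (35.093, 185.083) km/h.
Bearing = atan2(35.09, 185.08) = 10.74° clockwise from north.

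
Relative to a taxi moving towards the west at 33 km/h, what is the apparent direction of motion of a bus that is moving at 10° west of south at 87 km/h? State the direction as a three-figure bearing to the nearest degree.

Taking east as x and north as y: bus velocity = (-15.107, -85.678) km/h; taxi velocity = (-33.000, 0.000) km/h.
Velocity of bus relative to taxi = (-15.107, -85.678) − (-33.000, 0.000) = (17.893, -85.678) km/h.
Bearing = atan2(17.89, -85.68) = 168.20° clockwise from north.

168°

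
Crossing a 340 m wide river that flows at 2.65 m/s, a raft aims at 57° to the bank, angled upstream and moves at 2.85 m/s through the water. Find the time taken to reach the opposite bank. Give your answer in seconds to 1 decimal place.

142.2 s

The component of the raft's velocity perpendicular to the bank is 2.85 × sin 57° = 2.390 m/s.
The current is parallel to the bank, so it does not affect the crossing time.
Time = 340 / 2.390 = 142.247 s.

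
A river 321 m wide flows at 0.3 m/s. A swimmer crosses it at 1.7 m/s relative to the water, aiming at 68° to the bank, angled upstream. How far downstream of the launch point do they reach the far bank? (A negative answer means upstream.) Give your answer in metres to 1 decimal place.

-68.6 m

Perpendicular speed = 1.576 m/s; crossing time = 321 / 1.576 = 203.653 s.
Net downstream speed = -0.337 m/s.
Drift = -0.337 × 203.653 = -68.597 m (upstream).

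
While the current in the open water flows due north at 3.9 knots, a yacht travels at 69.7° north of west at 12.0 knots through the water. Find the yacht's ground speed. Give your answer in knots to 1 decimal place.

Taking east as x and north as y: velocity relative to the water = (-4.163, 11.255) knots; the water relative to ground = (0.000, 3.900) knots.
Velocity relative to ground = (-4.163, 11.255) + (0.000, 3.900) = (-4.163, 15.155) knots.
Speed = |(-4.163, 15.155)| = 15.716 knots.

15.7 knots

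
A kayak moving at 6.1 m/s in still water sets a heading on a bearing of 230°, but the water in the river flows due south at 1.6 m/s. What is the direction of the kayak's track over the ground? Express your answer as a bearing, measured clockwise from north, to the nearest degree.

220°

Taking east as x and north as y: velocity relative to the water = (-4.673, -3.921) m/s; the water relative to ground = (0.000, -1.600) m/s.
Velocity relative to ground = (-4.673, -3.921) + (0.000, -1.600) = (-4.673, -5.521) m/s.
Bearing = atan2(-4.67, -5.52) = 220.24° clockwise from north.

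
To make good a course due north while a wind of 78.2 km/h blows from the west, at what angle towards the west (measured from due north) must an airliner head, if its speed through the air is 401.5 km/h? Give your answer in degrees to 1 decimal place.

11.2°

The wind pushes perpendicular to the desired track; the heading must have a component into the wind equal to 78.2 km/h: 401.5 sin θ = 78.2.
sin θ = 0.1948, so θ = 11.231°.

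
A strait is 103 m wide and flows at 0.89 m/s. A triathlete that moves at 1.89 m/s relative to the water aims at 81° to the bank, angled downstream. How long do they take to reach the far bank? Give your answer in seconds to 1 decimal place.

The component of the triathlete's velocity perpendicular to the bank is 1.89 × sin 81° = 1.867 m/s.
The flow acts along the bank and has no component across it.
Time = 103 / 1.867 = 55.177 s.

55.2 s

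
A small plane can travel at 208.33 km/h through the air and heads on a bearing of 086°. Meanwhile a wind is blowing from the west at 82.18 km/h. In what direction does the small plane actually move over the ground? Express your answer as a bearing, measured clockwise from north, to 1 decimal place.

Taking east as x and north as y: velocity relative to the air = (207.823, 14.532) km/h; the air relative to ground = (82.180, 0.000) km/h.
Velocity relative to ground = (207.823, 14.532) + (82.180, 0.000) = (290.003, 14.532) km/h.
Bearing = atan2(290.00, 14.53) = 87.13° clockwise from north.

087.1°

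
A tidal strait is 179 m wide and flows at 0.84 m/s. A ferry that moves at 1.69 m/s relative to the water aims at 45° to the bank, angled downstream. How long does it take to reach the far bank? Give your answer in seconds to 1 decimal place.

The component of the ferry's velocity perpendicular to the bank is 1.69 × sin 45° = 1.195 m/s.
Only the cross-stream component determines the crossing time; the current contributes nothing perpendicular to the bank.
Time = 179 / 1.195 = 149.789 s.

149.8 s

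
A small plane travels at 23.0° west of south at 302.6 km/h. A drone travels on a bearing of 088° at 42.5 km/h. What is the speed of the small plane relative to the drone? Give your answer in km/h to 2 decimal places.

Taking east as x and north as y: small plane velocity = (-118.235, -278.545) km/h; drone velocity = (42.474, 1.483) km/h.
Velocity of small plane relative to drone = (-118.235, -278.545) − (42.474, 1.483) = (-160.709, -280.028) km/h.
Magnitude = |(-160.709, -280.028)| = 322.867 km/h.

322.87 km/h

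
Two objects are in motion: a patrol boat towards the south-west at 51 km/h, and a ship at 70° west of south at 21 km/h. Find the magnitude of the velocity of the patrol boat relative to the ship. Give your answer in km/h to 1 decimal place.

Taking east as x and north as y: patrol boat velocity = (-36.062, -36.062) km/h; ship velocity = (-19.734, -7.182) km/h.
Velocity of patrol boat relative to ship = (-36.062, -36.062) − (-19.734, -7.182) = (-16.329, -28.880) km/h.
Magnitude = |(-16.329, -28.880)| = 33.177 km/h.

33.2 km/h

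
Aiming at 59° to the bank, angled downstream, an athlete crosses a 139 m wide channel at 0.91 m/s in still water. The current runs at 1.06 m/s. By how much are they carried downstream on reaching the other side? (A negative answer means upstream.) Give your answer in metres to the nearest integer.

Perpendicular speed = 0.780 m/s; crossing time = 139 / 0.780 = 178.200 s.
Net downstream speed = 1.529 m/s.
Drift = 1.529 × 178.200 = 272.412 m (downstream).

272 m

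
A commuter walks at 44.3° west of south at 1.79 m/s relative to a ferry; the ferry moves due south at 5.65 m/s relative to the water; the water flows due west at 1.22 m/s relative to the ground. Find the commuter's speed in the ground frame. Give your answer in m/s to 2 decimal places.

In east/north components (m/s): commuter relative to ferry = (-1.250, -1.281); ferry relative to water = (0.000, -5.650); water relative to ground = (-1.220, 0.000).
Sum = (-2.470, -6.931) m/s.
Speed = |(-2.470, -6.931)| = 7.358 m/s.

7.36 m/s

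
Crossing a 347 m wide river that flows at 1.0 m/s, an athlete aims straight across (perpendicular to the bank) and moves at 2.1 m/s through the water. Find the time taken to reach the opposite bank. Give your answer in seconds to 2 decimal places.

165.24 s

The component of the athlete's velocity perpendicular to the bank is 2.1 m/s.
The current is parallel to the bank, so it does not affect the crossing time.
Time = 347 / 2.100 = 165.238 s.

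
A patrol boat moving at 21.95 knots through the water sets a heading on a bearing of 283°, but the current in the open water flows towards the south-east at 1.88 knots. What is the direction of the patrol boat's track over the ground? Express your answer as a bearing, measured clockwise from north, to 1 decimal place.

280.2°

Taking east as x and north as y: velocity relative to the water = (-21.387, 4.938) knots; the water relative to ground = (1.329, -1.329) knots.
Velocity relative to ground = (-21.387, 4.938) + (1.329, -1.329) = (-20.058, 3.608) knots.
Bearing = atan2(-20.06, 3.61) = 280.20° clockwise from north.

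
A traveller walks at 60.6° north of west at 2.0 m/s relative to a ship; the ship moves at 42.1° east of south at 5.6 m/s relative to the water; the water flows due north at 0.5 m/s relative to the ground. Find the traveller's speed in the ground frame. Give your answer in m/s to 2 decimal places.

3.37 m/s

In east/north components (m/s): traveller relative to ship = (-0.982, 1.742); ship relative to water = (3.754, -4.155); water relative to ground = (0.000, 0.500).
Sum = (2.773, -1.913) m/s.
Speed = |(2.773, -1.913)| = 3.368 m/s.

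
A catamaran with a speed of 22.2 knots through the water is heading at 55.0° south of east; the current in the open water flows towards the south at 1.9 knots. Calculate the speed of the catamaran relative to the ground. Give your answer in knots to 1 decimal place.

Taking east as x and north as y: velocity relative to the water = (12.733, -18.185) knots; the water relative to ground = (0.000, -1.900) knots.
Velocity relative to ground = (12.733, -18.185) + (0.000, -1.900) = (12.733, -20.085) knots.
Speed = |(12.733, -20.085)| = 23.781 knots.

23.8 knots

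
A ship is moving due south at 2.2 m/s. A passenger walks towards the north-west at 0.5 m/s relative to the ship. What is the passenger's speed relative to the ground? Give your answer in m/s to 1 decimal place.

Taking east as x and north as y: ship velocity = (0.000, -2.200) m/s; passenger velocity relative to ship = (-0.354, 0.354) m/s.
Velocity relative to ground = (0.000, -2.200) + (-0.354, 0.354) = (-0.354, -1.846) m/s.
Speed = |(-0.354, -1.846)| = 1.880 m/s.

1.9 m/s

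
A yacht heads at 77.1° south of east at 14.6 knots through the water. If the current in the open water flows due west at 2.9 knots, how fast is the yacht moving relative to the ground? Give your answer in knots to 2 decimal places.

Taking east as x and north as y: velocity relative to the water = (3.259, -14.232) knots; the water relative to ground = (-2.900, 0.000) knots.
Velocity relative to ground = (3.259, -14.232) + (-2.900, 0.000) = (0.359, -14.232) knots.
Speed = |(0.359, -14.232)| = 14.236 knots.

14.24 knots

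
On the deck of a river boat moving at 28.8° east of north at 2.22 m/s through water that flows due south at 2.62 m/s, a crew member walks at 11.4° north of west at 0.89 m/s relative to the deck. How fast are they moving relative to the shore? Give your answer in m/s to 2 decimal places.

0.54 m/s

In east/north components (m/s): crew member relative to river boat = (-0.872, 0.176); river boat relative to water = (1.069, 1.945); water relative to ground = (0.000, -2.620).
Sum = (0.197, -0.499) m/s.
Speed = |(0.197, -0.499)| = 0.536 m/s.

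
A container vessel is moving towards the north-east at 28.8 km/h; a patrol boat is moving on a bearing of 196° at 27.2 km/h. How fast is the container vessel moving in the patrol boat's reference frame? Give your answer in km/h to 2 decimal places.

54.22 km/h

Taking east as x and north as y: container vessel velocity = (20.365, 20.365) km/h; patrol boat velocity = (-7.497, -26.146) km/h.
Velocity of container vessel relative to patrol boat = (20.365, 20.365) − (-7.497, -26.146) = (27.862, 46.511) km/h.
Magnitude = |(27.862, 46.511)| = 54.218 km/h.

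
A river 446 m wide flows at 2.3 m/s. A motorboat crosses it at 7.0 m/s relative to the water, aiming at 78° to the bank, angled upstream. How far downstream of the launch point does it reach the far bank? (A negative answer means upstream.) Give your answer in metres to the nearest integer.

Perpendicular speed = 6.847 m/s; crossing time = 446 / 6.847 = 65.138 s.
Net downstream speed = 0.845 m/s.
Drift = 0.845 × 65.138 = 55.016 m (downstream).

55 m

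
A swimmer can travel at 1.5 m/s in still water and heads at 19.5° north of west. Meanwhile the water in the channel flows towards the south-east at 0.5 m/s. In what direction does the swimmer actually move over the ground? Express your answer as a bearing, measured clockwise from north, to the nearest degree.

278°

Taking east as x and north as y: velocity relative to the water = (-1.414, 0.501) m/s; the water relative to ground = (0.354, -0.354) m/s.
Velocity relative to ground = (-1.414, 0.501) + (0.354, -0.354) = (-1.060, 0.147) m/s.
Bearing = atan2(-1.06, 0.15) = 277.90° clockwise from north.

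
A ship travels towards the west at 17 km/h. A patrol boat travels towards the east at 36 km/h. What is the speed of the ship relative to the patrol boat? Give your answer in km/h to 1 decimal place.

Taking east as x and north as y: ship velocity = (-17.000, 0.000) km/h; patrol boat velocity = (36.000, 0.000) km/h.
Velocity of ship relative to patrol boat = (-17.000, 0.000) − (36.000, 0.000) = (-53.000, 0.000) km/h.
Magnitude = |(-53.000, 0.000)| = 53.000 km/h.

53.0 km/h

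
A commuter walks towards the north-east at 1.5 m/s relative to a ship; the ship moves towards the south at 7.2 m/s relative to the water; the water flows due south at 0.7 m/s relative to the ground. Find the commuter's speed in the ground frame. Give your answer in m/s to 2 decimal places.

In east/north components (m/s): commuter relative to ship = (1.061, 1.061); ship relative to water = (0.000, -7.200); water relative to ground = (0.000, -0.700).
Sum = (1.061, -6.839) m/s.
Speed = |(1.061, -6.839)| = 6.921 m/s.

6.92 m/s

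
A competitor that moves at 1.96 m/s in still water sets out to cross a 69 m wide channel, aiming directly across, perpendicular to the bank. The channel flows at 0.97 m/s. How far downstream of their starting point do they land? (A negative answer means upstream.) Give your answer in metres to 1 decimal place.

34.1 m

Perpendicular speed = 1.960 m/s; crossing time = 69 / 1.960 = 35.204 s.
Net downstream speed = 0.970 m/s.
Drift = 0.970 × 35.204 = 34.148 m (downstream).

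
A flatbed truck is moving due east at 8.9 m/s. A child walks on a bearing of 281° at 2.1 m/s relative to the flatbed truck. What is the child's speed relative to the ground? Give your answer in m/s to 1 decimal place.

6.9 m/s

Taking east as x and north as y: flatbed truck velocity = (8.900, 0.000) m/s; child velocity relative to flatbed truck = (-2.061, 0.401) m/s.
Velocity relative to ground = (8.900, 0.000) + (-2.061, 0.401) = (6.839, 0.401) m/s.
Speed = |(6.839, 0.401)| = 6.850 m/s.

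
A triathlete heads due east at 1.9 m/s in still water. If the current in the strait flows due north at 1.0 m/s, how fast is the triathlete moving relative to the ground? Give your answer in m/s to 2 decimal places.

Taking east as x and north as y: velocity relative to the water = (1.900, 0.000) m/s; the water relative to ground = (0.000, 1.000) m/s.
Velocity relative to ground = (1.900, 0.000) + (0.000, 1.000) = (1.900, 1.000) m/s.
Speed = |(1.900, 1.000)| = 2.147 m/s.

2.15 m/s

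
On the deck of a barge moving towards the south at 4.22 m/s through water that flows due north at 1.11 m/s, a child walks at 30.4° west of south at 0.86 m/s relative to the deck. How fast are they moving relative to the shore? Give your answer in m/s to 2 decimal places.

In east/north components (m/s): child relative to barge = (-0.435, -0.742); barge relative to water = (0.000, -4.220); water relative to ground = (0.000, 1.110).
Sum = (-0.435, -3.852) m/s.
Speed = |(-0.435, -3.852)| = 3.876 m/s.

3.88 m/s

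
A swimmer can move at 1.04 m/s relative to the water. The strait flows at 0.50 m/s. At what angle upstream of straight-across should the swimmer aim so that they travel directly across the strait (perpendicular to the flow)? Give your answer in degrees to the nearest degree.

29°

To cancel the current, the upstream component of the swimmer's velocity must equal the flow: 1.04 sin θ = 0.50.
sin θ = 0.50 / 1.04 = 0.4808.
θ = arcsin(0.4808) = 28.736°.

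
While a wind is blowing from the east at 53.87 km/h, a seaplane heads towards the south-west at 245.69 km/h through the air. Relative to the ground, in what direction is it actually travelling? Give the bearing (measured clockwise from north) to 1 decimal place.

232.6°

Taking east as x and north as y: velocity relative to the air = (-173.729, -173.729) km/h; the air relative to ground = (-53.870, 0.000) km/h.
Velocity relative to ground = (-173.729, -173.729) + (-53.870, 0.000) = (-227.599, -173.729) km/h.
Bearing = atan2(-227.60, -173.73) = 232.65° clockwise from north.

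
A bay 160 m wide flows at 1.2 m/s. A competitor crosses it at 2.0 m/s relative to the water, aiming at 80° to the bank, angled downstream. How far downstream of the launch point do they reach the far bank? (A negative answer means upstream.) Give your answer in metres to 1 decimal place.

125.7 m

Perpendicular speed = 1.970 m/s; crossing time = 160 / 1.970 = 81.234 s.
Net downstream speed = 1.547 m/s.
Drift = 1.547 × 81.234 = 125.693 m (downstream).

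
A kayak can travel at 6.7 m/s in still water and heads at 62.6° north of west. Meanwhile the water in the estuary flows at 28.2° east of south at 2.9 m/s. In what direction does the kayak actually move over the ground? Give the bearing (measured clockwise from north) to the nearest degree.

333°

Taking east as x and north as y: velocity relative to the water = (-3.083, 5.948) m/s; the water relative to ground = (1.370, -2.556) m/s.
Velocity relative to ground = (-3.083, 5.948) + (1.370, -2.556) = (-1.713, 3.393) m/s.
Bearing = atan2(-1.71, 3.39) = 333.21° clockwise from north.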